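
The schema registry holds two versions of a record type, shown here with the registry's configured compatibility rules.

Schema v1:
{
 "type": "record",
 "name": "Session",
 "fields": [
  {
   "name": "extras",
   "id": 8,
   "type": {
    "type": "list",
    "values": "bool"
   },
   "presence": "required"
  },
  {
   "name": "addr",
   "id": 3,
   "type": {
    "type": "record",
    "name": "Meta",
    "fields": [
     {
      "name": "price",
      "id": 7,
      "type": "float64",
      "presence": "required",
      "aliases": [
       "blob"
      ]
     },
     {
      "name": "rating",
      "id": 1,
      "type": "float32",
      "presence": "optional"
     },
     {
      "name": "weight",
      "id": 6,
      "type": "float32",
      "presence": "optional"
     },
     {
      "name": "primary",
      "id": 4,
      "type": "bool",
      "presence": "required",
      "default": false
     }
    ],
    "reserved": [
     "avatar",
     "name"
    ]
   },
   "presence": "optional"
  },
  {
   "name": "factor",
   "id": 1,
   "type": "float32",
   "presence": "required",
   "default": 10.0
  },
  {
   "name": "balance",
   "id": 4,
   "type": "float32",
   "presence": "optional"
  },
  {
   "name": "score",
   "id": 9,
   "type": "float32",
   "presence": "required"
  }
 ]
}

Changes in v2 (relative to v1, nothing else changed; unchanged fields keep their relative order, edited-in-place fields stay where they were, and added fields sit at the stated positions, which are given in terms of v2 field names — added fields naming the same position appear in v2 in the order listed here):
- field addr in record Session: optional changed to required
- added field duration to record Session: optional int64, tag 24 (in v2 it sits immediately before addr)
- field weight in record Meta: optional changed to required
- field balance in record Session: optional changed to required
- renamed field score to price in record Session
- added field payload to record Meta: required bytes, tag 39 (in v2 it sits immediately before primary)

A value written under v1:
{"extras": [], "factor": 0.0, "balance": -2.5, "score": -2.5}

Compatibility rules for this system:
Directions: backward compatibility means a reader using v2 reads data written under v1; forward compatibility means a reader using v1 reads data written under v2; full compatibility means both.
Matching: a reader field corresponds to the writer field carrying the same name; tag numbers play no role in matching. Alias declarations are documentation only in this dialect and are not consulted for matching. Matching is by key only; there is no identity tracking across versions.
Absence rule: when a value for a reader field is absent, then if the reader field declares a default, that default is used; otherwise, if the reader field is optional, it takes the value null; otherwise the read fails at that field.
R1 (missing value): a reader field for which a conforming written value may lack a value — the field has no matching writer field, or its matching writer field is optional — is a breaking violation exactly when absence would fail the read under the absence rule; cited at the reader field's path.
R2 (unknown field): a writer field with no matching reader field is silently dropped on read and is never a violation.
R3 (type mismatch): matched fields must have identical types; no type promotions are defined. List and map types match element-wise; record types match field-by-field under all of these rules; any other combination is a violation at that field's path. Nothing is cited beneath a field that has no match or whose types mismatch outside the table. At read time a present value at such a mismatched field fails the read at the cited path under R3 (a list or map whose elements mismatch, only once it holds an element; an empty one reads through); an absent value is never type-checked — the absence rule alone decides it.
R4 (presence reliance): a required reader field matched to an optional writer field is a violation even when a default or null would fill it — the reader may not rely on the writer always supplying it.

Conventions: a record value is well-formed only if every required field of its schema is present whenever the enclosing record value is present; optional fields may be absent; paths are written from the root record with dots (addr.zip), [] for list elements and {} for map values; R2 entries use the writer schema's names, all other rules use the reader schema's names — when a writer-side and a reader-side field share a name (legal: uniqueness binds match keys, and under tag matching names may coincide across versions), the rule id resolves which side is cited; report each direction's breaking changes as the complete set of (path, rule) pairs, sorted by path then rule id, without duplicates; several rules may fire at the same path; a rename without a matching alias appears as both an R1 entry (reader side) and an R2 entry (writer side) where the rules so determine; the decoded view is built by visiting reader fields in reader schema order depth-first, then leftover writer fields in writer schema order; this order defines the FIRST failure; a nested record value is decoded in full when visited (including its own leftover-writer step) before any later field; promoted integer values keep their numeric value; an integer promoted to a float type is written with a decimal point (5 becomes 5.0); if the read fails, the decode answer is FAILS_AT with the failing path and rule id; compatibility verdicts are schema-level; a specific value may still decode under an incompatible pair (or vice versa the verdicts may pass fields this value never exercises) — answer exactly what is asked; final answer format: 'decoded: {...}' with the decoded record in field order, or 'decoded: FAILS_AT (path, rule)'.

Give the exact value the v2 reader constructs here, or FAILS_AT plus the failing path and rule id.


decoded: FAILS_AT (addr, R1)

in Session below, arrows point writer -> reader
decode walk for Session under reader schema v2:
  extras := []
  duration := null (missing; optional => null)
  read fails at addr under R1 (no fill)
  => FAILS_AT (addr, R1)
diffs on Session not affecting the asked answer:
  added field duration to record Session: optional int64, tag 24 (in v2 it sits immediately before addr) -> inert under this dialect — no rule fires on Session and the result does not move
  field weight in record Meta: optional changed to required -> shifts the Session verdicts, not this decode
  field balance in record Session: optional changed to required -> shifts the Session verdicts, not this decode
  renamed field score to price in record Session -> shifts the Session verdicts, not this decode
  added field payload to record Meta: required bytes, tag 39 (in v2 it sits immediately before primary) -> shifts the Session verdicts, not this decode


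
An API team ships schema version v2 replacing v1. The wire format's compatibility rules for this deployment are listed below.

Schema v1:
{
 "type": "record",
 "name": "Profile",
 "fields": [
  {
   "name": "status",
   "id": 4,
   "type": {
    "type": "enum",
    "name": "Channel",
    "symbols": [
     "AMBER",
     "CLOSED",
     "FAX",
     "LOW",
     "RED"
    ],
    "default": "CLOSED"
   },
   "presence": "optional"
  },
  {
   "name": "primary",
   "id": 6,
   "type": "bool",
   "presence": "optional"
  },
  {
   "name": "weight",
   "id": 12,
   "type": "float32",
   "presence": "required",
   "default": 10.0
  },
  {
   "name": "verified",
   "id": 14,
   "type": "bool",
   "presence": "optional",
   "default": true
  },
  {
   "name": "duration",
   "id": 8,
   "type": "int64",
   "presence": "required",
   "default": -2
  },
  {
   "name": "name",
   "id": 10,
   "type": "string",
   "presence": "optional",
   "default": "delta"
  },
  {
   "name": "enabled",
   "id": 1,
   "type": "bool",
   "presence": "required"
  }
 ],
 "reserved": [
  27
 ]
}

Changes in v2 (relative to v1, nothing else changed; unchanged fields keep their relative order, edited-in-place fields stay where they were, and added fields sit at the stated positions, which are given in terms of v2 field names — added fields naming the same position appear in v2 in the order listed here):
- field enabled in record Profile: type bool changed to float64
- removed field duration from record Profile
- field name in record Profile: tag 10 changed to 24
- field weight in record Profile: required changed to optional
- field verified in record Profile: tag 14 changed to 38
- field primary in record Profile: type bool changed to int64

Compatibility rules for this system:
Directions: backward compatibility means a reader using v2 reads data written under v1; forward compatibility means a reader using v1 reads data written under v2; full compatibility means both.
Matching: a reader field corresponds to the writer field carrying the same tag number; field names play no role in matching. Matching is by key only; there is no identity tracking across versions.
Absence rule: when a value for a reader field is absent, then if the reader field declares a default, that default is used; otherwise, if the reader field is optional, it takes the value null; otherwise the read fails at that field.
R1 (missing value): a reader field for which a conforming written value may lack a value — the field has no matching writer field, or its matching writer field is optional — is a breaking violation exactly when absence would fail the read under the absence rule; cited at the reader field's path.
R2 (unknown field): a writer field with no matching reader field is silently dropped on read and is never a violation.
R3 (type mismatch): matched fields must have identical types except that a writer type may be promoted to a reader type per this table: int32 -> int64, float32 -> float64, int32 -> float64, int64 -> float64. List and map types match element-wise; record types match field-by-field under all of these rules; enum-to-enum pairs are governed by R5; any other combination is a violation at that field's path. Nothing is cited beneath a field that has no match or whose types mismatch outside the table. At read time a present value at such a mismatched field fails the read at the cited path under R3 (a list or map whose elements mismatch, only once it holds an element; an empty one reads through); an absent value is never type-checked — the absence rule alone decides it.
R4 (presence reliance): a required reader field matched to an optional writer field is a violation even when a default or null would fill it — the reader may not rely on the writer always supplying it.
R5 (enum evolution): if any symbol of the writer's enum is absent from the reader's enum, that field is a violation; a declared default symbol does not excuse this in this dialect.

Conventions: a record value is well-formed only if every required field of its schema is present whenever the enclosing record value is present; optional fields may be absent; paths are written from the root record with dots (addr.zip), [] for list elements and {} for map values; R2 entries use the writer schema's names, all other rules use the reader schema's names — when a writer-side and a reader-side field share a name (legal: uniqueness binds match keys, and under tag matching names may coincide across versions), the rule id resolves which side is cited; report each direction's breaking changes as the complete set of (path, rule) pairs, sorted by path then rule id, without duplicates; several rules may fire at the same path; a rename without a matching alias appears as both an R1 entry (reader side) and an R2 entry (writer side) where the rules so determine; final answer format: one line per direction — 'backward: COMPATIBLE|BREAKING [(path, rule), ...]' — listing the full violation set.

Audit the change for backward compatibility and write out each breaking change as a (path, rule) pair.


the writer's type comes first in each Profile pair
checking backward for Profile: reader v2 against writer v1:
  status: Channel -> Channel, writer optional; from status
  primary: bool -> int64, writer optional; from primary
  weight: float32 -> float32, writer required; from weight
  verified has no writer counterpart
  name has no writer counterpart
  enabled: bool -> float64, writer required; from enabled
  verified (writer side), unknown to reader
  duration (writer side), unknown to reader
  name (writer side), unknown to reader
  breaking: (enabled, R3)
  breaking: (primary, R3)
  backward on Profile therefore BREAKING (2)
ruling out the remaining Profile differences:
  removed field duration from record Profile -> inert for the asked Profile verdict: nothing fires
  field name in record Profile: tag 10 changed to 24 -> inert for the asked Profile verdict: nothing fires
  field weight in record Profile: required changed to optional -> matters only for Profile's forward compatibility — outside the asked direction
  field verified in record Profile: tag 14 changed to 38 -> inert for the asked Profile verdict: nothing fires

backward: BREAKING [(enabled, R3), (primary, R3)]


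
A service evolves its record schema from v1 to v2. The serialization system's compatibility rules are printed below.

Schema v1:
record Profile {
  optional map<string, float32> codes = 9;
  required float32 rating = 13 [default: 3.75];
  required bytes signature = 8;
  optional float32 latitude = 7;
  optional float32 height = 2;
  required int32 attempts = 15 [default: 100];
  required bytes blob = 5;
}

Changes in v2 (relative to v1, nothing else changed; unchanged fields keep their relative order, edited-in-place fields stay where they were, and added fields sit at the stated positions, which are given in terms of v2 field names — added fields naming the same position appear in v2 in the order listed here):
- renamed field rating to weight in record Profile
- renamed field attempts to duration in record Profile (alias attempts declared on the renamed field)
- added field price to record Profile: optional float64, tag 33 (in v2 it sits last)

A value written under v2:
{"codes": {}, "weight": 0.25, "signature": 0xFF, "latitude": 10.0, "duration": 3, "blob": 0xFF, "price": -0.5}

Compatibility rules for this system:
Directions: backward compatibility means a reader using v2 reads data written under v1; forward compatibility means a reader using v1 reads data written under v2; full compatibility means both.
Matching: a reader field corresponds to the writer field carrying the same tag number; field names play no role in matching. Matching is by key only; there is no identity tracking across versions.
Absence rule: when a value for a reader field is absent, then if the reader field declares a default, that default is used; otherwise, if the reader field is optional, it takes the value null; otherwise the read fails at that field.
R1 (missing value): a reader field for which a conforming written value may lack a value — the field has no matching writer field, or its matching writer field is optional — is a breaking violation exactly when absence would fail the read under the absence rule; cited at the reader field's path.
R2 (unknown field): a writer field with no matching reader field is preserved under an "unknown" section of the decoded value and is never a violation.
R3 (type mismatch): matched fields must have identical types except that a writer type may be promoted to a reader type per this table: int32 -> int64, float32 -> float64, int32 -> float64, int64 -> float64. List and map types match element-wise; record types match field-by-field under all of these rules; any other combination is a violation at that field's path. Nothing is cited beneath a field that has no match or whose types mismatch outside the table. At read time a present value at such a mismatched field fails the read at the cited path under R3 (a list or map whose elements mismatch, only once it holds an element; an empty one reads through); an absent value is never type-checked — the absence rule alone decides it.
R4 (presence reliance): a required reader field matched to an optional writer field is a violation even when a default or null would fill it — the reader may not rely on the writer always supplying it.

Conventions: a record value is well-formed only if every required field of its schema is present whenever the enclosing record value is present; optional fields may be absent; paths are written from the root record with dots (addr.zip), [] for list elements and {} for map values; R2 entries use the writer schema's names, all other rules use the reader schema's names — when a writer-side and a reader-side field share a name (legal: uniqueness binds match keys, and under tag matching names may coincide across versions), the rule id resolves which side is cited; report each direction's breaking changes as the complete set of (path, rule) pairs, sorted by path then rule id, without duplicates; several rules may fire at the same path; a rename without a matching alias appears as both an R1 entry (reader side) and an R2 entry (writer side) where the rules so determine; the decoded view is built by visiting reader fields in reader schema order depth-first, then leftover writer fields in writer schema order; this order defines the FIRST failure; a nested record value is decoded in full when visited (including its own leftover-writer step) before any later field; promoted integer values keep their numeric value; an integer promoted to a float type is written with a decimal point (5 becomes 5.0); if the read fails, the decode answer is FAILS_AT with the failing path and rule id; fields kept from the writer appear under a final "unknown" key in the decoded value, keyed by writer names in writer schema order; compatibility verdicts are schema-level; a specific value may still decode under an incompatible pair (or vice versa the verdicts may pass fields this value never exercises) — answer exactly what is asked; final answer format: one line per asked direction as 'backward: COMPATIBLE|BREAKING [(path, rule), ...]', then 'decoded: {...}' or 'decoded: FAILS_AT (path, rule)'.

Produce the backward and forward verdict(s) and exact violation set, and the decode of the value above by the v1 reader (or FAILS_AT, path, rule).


backward: COMPATIBLE []; forward: COMPATIBLE []; decoded: {"codes": {}, "rating": 0.25, "signature": 0xFF, "latitude": 10.0, "height": null, "attempts": 3, "blob": 0xFF, "unknown": {"price": -0.5}}

arrows below run writer -> reader for Profile
backward for Profile (reader v2, writer v1):
  codes: map<string, float32> -> map<string, float32>, writer optional; from codes
  weight: float32 -> float32, writer required; from rating
  signature: bytes -> bytes, writer required; from signature
  latitude: float32 -> float32, writer optional; from latitude
  height: float32 -> float32, writer optional; from height
  duration: int32 -> int32, writer required; from attempts
  blob: bytes -> bytes, writer required; from blob
  price: no writer match
  => no violations; backward on Profile: COMPATIBLE
forward for Profile (reader v1, writer v2):
  codes: map<string, float32> -> map<string, float32>, writer optional; from codes
  rating: float32 -> float32, writer required; from weight
  signature: bytes -> bytes, writer required; from signature
  latitude: float32 -> float32, writer optional; from latitude
  height: float32 -> float32, writer optional; from height
  attempts: int32 -> int32, writer required; from duration
  blob: bytes -> bytes, writer required; from blob
  writer price: unknown to reader
  => no violations; forward on Profile: COMPATIBLE
decode walk for Profile under reader schema v1:
  codes := {}
  rating := 0.25 (from writer weight)
  signature := 0xFF
  latitude := 10.0
  height := null (absent, optional -> null)
  attempts := 3 (from writer duration)
  blob := 0xFF
  writer price: kept under "unknown"
  => decoded: {"codes": {}, "rating": 0.25, "signature": 0xFF, "latitude": 10.0, "height": null, "attempts": 3, "blob": 0xFF, "unknown": {"price": -0.5}}


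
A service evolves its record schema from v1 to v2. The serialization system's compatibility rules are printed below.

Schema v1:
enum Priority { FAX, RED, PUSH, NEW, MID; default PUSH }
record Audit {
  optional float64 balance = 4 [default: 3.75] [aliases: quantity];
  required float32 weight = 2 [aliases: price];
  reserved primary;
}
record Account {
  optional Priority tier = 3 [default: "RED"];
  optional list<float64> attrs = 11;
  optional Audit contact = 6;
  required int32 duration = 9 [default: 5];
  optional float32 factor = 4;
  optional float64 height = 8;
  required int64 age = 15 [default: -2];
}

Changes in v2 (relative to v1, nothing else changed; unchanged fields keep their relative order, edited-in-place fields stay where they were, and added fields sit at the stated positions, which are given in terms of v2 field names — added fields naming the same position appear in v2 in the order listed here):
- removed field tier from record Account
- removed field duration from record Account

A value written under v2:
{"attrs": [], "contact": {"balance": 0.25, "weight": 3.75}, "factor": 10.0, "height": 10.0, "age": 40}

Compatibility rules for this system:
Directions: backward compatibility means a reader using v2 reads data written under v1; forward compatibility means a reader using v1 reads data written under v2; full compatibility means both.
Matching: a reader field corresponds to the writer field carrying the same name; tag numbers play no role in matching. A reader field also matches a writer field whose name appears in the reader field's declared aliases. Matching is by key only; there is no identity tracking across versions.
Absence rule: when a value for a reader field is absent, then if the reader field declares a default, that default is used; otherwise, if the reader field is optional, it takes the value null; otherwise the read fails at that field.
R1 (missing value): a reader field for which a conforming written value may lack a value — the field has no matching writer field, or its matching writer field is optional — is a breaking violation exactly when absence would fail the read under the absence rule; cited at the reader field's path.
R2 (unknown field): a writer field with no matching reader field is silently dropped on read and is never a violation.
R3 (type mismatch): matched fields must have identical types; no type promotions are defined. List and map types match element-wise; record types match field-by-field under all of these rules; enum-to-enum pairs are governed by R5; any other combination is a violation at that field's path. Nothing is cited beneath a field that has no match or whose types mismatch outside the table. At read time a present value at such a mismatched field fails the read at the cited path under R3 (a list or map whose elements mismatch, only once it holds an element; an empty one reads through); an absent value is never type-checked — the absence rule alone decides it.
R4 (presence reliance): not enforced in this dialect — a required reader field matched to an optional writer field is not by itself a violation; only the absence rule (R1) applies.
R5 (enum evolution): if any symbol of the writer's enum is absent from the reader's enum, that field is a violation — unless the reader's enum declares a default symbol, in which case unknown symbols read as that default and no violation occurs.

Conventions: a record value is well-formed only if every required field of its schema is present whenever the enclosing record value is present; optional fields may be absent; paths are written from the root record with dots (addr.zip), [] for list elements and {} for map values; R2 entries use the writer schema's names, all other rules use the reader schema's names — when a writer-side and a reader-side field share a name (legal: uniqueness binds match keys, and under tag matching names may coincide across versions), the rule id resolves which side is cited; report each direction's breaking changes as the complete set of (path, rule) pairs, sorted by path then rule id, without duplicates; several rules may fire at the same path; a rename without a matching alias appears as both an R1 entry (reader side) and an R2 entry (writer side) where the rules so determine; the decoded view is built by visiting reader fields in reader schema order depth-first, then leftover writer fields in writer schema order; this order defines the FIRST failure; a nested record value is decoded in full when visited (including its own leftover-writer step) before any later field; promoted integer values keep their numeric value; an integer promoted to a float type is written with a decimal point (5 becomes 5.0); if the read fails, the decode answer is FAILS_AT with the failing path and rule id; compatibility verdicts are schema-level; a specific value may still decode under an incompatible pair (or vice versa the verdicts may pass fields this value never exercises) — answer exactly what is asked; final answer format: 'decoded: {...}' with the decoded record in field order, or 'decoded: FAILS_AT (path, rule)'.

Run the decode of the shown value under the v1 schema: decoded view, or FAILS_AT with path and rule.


each type pair in Account: writer, then reader
decode (reader v1):
  tier := "RED" (absent -> default)
  attrs := []
  contact.balance := 0.25
  contact.weight := 3.75
  duration := 5 (absent -> default)
  factor := 10.0
  height := 10.0
  age := 40
  => decoded: {"tier": "RED", "attrs": [], "contact": {"balance": 0.25, "weight": 3.75}, "duration": 5, "factor": 10.0, "height": 10.0, "age": 40}
diffs on Account not affecting the asked answer:
  removed field tier from record Account -> no rule fires on it and the decoded Account view is identical with or without it
  removed field duration from record Account -> no rule fires on it and the decoded Account view is identical with or without it

decoded: {"tier": "RED", "attrs": [], "contact": {"balance": 0.25, "weight": 3.75}, "duration": 5, "factor": 10.0, "height": 10.0, "age": 40}


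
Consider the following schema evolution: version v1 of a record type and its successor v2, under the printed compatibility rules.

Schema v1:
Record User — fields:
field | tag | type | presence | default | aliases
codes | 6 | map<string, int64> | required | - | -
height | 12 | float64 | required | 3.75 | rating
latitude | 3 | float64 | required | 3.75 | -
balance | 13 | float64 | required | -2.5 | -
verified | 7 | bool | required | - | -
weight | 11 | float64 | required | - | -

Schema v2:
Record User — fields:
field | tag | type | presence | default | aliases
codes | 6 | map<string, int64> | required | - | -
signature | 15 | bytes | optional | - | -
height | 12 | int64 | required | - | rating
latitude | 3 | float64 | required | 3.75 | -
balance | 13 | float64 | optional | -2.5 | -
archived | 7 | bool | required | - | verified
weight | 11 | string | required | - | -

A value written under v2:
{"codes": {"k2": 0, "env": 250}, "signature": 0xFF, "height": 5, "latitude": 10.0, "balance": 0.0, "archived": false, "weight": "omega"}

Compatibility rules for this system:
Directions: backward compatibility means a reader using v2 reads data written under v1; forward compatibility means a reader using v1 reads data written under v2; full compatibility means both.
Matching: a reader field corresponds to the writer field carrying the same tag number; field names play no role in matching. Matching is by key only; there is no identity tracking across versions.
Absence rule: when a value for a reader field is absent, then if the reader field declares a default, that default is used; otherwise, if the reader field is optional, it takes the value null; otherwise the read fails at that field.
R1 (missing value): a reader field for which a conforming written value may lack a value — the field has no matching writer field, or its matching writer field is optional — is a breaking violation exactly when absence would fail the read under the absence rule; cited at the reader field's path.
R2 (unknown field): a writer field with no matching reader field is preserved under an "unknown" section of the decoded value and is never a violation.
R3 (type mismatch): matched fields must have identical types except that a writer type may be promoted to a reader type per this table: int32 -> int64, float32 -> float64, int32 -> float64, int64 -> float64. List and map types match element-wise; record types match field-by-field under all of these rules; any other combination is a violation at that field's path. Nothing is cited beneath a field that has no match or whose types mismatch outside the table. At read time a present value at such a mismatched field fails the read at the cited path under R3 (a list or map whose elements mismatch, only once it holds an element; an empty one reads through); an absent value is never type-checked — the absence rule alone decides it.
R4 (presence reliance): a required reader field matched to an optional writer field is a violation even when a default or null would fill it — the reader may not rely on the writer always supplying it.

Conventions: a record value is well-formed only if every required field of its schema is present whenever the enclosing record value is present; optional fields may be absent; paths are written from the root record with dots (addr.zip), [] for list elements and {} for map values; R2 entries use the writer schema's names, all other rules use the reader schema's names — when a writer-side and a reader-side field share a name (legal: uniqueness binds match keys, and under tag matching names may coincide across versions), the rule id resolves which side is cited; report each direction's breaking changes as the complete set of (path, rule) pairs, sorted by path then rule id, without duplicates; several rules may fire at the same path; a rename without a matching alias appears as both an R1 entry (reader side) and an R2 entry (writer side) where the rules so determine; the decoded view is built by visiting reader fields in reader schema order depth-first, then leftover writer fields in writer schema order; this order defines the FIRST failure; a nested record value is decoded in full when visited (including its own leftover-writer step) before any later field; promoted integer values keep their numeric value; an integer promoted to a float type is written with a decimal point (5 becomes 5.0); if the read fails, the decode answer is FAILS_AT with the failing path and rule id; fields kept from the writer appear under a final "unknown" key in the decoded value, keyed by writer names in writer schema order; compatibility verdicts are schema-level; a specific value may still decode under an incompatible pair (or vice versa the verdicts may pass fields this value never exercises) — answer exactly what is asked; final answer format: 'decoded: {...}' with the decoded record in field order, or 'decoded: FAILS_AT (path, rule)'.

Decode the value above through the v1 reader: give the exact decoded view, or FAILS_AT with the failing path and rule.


decoded: FAILS_AT (weight, R3)

each type pair in User: writer, then reader
decode (reader v1):
  codes := {"k2": 0, "env": 250}
  height := 5.0 (int64 -> float64)
  latitude := 10.0
  balance := 0.0
  verified := false (from writer archived)
  read fails at weight under R3
  => FAILS_AT (weight, R3)
the other User changes do not affect what is asked:
  added field signature to record User: optional bytes, tag 15 (in v2 it sits immediately before height) -> no rule fires on it and the decoded User view is identical with or without it
  field height in record User: type float64 changed to int64 (its default is dropped) -> matters for User compatibility verdicts, not for this value's decode
  renamed field verified to archived in record User (alias verified declared on the renamed field) -> no rule fires on it and the decoded User view is identical with or without it
  field balance in record User: required changed to optional -> matters for User compatibility verdicts, not for this value's decode


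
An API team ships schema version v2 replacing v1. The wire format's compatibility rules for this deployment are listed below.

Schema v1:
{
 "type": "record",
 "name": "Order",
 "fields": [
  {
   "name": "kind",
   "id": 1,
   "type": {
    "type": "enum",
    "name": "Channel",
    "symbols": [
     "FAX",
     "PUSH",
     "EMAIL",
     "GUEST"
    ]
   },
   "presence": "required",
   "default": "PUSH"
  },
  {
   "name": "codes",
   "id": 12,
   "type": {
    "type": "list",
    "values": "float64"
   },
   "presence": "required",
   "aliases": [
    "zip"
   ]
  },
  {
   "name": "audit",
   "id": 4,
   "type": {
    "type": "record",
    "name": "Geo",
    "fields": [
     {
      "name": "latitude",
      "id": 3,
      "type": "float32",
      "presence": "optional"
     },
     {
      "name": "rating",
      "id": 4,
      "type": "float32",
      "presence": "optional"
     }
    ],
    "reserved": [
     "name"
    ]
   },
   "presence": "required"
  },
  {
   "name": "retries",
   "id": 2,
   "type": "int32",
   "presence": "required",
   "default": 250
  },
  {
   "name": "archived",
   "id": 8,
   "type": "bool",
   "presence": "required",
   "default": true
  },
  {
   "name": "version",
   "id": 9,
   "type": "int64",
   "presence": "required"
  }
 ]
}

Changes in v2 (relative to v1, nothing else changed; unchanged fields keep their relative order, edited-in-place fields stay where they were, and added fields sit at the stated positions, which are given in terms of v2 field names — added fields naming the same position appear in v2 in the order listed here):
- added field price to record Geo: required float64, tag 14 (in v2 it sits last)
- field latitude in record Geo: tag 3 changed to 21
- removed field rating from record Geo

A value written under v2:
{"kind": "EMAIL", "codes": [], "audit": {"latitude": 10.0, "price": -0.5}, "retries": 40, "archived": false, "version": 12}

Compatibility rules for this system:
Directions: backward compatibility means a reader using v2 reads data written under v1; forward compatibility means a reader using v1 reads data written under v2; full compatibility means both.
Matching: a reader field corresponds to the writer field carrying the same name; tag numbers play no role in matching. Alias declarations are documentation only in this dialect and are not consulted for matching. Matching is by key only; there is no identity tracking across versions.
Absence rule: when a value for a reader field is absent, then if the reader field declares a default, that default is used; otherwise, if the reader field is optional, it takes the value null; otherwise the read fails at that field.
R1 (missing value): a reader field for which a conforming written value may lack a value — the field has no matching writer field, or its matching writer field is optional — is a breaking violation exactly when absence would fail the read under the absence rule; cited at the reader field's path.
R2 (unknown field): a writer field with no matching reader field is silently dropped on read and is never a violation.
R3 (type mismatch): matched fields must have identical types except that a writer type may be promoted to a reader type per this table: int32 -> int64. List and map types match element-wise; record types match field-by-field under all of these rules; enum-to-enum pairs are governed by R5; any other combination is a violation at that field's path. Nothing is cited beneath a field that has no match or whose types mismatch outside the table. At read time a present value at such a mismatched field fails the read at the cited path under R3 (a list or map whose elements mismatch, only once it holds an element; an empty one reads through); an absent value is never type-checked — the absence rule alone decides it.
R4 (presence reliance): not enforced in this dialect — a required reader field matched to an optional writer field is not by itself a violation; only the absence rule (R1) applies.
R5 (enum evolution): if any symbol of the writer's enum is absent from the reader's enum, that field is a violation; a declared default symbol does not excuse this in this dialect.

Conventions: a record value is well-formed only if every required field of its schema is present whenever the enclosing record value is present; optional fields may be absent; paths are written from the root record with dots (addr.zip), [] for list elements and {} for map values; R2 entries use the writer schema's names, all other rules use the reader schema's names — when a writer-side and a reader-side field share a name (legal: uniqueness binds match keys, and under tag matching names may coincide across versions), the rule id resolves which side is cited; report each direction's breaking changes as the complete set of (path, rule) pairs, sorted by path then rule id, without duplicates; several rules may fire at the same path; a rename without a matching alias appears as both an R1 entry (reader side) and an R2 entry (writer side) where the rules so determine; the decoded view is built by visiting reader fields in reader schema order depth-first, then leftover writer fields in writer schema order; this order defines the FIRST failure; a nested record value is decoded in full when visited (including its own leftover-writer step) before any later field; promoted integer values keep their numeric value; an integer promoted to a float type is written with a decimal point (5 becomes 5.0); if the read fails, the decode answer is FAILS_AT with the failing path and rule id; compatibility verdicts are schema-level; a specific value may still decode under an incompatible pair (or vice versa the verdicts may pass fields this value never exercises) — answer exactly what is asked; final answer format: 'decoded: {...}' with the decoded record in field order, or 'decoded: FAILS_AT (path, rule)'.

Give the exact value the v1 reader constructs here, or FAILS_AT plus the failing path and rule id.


decoded: {"kind": "EMAIL", "codes": [], "audit": {"latitude": 10.0, "rating": null}, "retries": 40, "archived": false, "version": 12}

arrows below run writer -> reader for Order
decoding the Order value with the v1 reader:
  kind := "EMAIL"
  codes := []
  audit.latitude := 10.0
  audit.rating := null (not supplied -> null)
  writer audit.price: unmatched, discarded
  retries := 40
  archived := false
  version := 12
  => decoded: {"kind": "EMAIL", "codes": [], "audit": {"latitude": 10.0, "rating": null}, "retries": 40, "archived": false, "version": 12}
remaining Order differences; none change what is asked:
  added field price to record Geo: required float64, tag 14 (in v2 it sits last) -> schema-level compatibility only; this Order value's decode is unchanged
  field latitude in record Geo: tag 3 changed to 21 -> no rule fires on it and the decoded Order view is identical with or without it
  removed field rating from record Geo -> no rule fires on it and the decoded Order view is identical with or without it


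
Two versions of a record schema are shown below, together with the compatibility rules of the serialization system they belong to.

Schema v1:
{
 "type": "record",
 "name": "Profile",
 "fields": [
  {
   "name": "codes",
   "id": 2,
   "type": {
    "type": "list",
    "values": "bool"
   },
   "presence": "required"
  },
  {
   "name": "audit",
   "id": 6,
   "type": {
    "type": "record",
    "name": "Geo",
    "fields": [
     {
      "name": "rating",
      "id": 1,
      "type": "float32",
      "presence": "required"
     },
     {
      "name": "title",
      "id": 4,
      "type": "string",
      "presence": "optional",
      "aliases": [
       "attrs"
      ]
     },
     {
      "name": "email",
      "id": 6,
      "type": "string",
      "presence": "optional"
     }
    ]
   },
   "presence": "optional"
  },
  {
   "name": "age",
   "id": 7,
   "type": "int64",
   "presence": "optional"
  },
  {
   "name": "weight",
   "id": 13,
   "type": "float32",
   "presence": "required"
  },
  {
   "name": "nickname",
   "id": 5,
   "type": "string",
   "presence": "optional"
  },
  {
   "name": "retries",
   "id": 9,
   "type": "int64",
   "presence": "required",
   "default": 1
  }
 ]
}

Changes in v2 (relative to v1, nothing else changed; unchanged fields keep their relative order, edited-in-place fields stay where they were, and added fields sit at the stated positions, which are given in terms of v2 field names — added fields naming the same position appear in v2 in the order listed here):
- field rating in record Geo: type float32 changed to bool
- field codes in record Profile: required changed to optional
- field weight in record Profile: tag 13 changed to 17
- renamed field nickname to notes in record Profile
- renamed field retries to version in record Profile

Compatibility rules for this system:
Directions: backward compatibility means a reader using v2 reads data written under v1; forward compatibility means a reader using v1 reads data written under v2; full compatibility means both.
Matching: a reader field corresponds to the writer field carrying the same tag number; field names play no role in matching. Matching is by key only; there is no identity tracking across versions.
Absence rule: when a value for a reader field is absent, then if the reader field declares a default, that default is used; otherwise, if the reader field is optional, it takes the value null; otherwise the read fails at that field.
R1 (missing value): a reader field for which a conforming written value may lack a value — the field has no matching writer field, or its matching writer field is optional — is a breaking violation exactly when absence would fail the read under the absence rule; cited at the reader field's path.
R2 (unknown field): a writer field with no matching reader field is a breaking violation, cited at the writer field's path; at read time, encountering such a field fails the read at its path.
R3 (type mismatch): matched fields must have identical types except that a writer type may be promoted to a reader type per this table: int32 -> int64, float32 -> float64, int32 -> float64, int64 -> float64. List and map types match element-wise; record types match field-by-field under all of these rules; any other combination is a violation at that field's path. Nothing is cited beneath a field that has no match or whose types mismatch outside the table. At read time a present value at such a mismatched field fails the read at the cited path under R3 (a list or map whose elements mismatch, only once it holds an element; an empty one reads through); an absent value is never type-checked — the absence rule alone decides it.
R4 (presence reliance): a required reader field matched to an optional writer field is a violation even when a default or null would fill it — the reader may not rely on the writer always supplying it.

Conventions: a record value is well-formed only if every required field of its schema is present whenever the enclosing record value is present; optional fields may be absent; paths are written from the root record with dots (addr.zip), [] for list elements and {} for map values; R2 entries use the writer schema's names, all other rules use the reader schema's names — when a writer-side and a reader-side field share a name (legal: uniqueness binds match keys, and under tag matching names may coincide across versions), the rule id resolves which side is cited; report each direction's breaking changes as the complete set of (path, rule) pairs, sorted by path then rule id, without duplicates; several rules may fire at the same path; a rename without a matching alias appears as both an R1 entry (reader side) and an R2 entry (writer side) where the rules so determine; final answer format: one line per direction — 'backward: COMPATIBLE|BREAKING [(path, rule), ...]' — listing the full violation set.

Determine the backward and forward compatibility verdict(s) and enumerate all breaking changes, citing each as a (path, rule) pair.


arrows below run writer -> reader for Profile
backward pass over Profile, reader schema v2, writer schema v1:
  codes: paired with writer codes (list<bool> -> list<bool>; writer required)
  audit: paired with writer audit (Geo -> Geo; writer optional)
  age: paired with writer age (int64 -> int64; writer optional)
  no writer field matches reader weight
  notes: paired with writer nickname (string -> string; writer optional)
  version: paired with writer retries (int64 -> int64; writer required)
  leftover writer field: weight
  audit.rating: paired with writer audit.rating (float32 -> bool; writer required)
  audit.title: paired with writer audit.title (string -> string; writer optional)
  audit.email: paired with writer audit.email (string -> string; writer optional)
  R3 fires at audit.rating
  R1 fires at weight
  R2 fires at weight
  backward on Profile therefore BREAKING (3)
forward pass over Profile, reader schema v1, writer schema v2:
  codes: paired with writer codes (list<bool> -> list<bool>; writer optional)
  audit: paired with writer audit (Geo -> Geo; writer optional)
  age: paired with writer age (int64 -> int64; writer optional)
  no writer field matches reader weight
  nickname: paired with writer notes (string -> string; writer optional)
  retries: paired with writer version (int64 -> int64; writer required)
  leftover writer field: weight
  audit.rating: paired with writer audit.rating (bool -> float32; writer required)
  audit.title: paired with writer audit.title (string -> string; writer optional)
  audit.email: paired with writer audit.email (string -> string; writer optional)
  R3 fires at audit.rating
  R1 fires at codes
  R4 fires at codes
  R1 fires at weight
  R2 fires at weight
  forward on Profile therefore BREAKING (5)

backward: BREAKING [(audit.rating, R3), (weight, R1), (weight, R2)]; forward: BREAKING [(audit.rating, R3), (codes, R1), (codes, R4), (weight, R1), (weight, R2)]
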